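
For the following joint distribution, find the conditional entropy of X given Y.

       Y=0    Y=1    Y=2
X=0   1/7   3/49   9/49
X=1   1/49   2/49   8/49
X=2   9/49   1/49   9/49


H(X|Y) = Σ_y p(y) H(X|Y=y)
  p(Y=0) = 17/49, H(X|Y=0) = 1.2533
  p(Y=1) = 6/49, H(X|Y=1) = 1.4591
  p(Y=2) = 26/49, H(X|Y=2) = 1.5828
H(X|Y) = 0.3469×1.2533 + 0.1224×1.4591 + 0.5306×1.5828 = 1.4533 bits


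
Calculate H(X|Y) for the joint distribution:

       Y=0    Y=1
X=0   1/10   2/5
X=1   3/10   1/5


H(X|Y) = Σ_y p(y) H(X|Y=y)
  p(Y=0) = 2/5, H(X|Y=0) = 0.8113
  p(Y=1) = 3/5, H(X|Y=1) = 0.9183
H(X|Y) = 0.4000×0.8113 + 0.6000×0.9183 = 0.8755 bits


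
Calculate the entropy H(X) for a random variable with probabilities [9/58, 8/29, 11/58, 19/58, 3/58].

H(X) = -Σ p(x) log₂ p(x)
  -9/58 × log₂(9/58) = 0.4171
  -8/29 × log₂(8/29) = 0.5125
  -11/58 × log₂(11/58) = 0.4549
  -19/58 × log₂(19/58) = 0.5274
  -3/58 × log₂(3/58) = 0.2210
H(X) = 2.1330 bits


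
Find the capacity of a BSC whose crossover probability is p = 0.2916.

For BSC with error probability p:
C = 1 - H(p) where H(p) is binary entropy
H(0.2916) = -0.2916 × log₂(0.2916) - 0.7084 × log₂(0.7084)
H(p) = 0.8708
C = 1 - 0.8708 = 0.1292 bits/use


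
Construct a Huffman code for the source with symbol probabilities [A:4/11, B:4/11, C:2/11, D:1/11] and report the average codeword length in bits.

Huffman tree construction:
Combine smallest probabilities repeatedly
Resulting codes:
  A: 11 (length 2)
  B: 0 (length 1)
  C: 101 (length 3)
  D: 100 (length 3)
Average length = Σ p(s) × length(s) = 1.9091 bits


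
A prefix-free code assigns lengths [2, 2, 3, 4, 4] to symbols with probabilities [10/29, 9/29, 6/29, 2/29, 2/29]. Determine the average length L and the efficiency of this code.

Average length L = Σ p_i × l_i = 2.4828 bits
Entropy H = 2.0560 bits
Efficiency η = H/L × 100% = 82.81%


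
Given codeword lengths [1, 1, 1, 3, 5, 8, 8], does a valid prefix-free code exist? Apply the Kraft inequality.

Kraft inequality: Σ 2^(-l_i) ≤ 1 for prefix-free code
Calculating: 2^(-1) + 2^(-1) + 2^(-1) + 2^(-3) + 2^(-5) + 2^(-8) + 2^(-8)
= 0.5 + 0.5 + 0.5 + 0.125 + 0.03125 + 0.00390625 + 0.00390625
= 1.6641
Since 1.6641 > 1, prefix-free code does not exist


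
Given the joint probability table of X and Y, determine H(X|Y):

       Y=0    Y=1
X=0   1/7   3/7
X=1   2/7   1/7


H(X|Y) = Σ_y p(y) H(X|Y=y)
  p(Y=0) = 3/7, H(X|Y=0) = 0.9183
  p(Y=1) = 4/7, H(X|Y=1) = 0.8113
H(X|Y) = 0.4286×0.9183 + 0.5714×0.8113 = 0.8571 bits


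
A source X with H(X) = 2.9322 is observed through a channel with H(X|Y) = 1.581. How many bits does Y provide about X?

I(X;Y) = H(X) - H(X|Y)
I(X;Y) = 2.9322 - 1.581 = 1.3512 bits


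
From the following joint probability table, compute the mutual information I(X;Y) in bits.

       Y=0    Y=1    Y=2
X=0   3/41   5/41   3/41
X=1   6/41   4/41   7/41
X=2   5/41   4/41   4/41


H(X) = 1.5613, H(Y) = 1.5841, H(X,Y) = 3.1163
I(X;Y) = H(X) + H(Y) - H(X,Y) = 0.0291 bits


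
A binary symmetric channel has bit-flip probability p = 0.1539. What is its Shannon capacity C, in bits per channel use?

For BSC with error probability p:
C = 1 - H(p) where H(p) is binary entropy
H(0.1539) = -0.1539 × log₂(0.1539) - 0.8461 × log₂(0.8461)
H(p) = 0.6195
C = 1 - 0.6195 = 0.3805 bits/use


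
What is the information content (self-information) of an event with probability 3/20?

Information content I(x) = -log₂(p(x))
I = -log₂(3/20) = -log₂(0.1500)
I = 2.7370 bits


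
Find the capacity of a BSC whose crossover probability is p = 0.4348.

For BSC with error probability p:
C = 1 - H(p) where H(p) is binary entropy
H(0.4348) = -0.4348 × log₂(0.4348) - 0.5652 × log₂(0.5652)
H(p) = 0.9877
C = 1 - 0.9877 = 0.0123 bits/use


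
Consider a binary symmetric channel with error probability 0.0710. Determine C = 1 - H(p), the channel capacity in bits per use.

For BSC with error probability p:
C = 1 - H(p) where H(p) is binary entropy
H(0.0710) = -0.0710 × log₂(0.0710) - 0.9290 × log₂(0.9290)
H(p) = 0.3696
C = 1 - 0.3696 = 0.6304 bits/use


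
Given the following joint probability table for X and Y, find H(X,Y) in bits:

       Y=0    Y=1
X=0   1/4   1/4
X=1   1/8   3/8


H(X,Y) = -Σ p(x,y) log₂ p(x,y)
  p(0,0)=1/4: -0.2500 × log₂(0.2500) = 0.5000
  p(0,1)=1/4: -0.2500 × log₂(0.2500) = 0.5000
  p(1,0)=1/8: -0.1250 × log₂(0.1250) = 0.3750
  p(1,1)=3/8: -0.3750 × log₂(0.3750) = 0.5306
H(X,Y) = 1.9056 bits


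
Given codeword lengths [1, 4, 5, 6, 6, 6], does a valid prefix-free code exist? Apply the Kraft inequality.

Kraft inequality: Σ 2^(-l_i) ≤ 1 for prefix-free code
Calculating: 2^(-1) + 2^(-4) + 2^(-5) + 2^(-6) + 2^(-6) + 2^(-6)
= 0.5 + 0.0625 + 0.03125 + 0.015625 + 0.015625 + 0.015625
= 0.6406
Since 0.6406 ≤ 1, prefix-free code exists


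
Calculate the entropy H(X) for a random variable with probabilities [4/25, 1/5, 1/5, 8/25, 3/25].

H(X) = -Σ p(x) log₂ p(x)
  -4/25 × log₂(4/25) = 0.4230
  -1/5 × log₂(1/5) = 0.4644
  -1/5 × log₂(1/5) = 0.4644
  -8/25 × log₂(8/25) = 0.5260
  -3/25 × log₂(3/25) = 0.3671
H(X) = 2.2449 bits


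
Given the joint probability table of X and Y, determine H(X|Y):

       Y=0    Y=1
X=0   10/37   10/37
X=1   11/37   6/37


H(X|Y) = Σ_y p(y) H(X|Y=y)
  p(Y=0) = 21/37, H(X|Y=0) = 0.9984
  p(Y=1) = 16/37, H(X|Y=1) = 0.9544
H(X|Y) = 0.5676×0.9984 + 0.4324×0.9544 = 0.9794 bits


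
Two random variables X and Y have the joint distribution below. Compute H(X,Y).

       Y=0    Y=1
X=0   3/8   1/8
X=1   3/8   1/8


H(X,Y) = -Σ p(x,y) log₂ p(x,y)
  p(0,0)=3/8: -0.3750 × log₂(0.3750) = 0.5306
  p(0,1)=1/8: -0.1250 × log₂(0.1250) = 0.3750
  p(1,0)=3/8: -0.3750 × log₂(0.3750) = 0.5306
  p(1,1)=1/8: -0.1250 × log₂(0.1250) = 0.3750
H(X,Y) = 1.8113 bits


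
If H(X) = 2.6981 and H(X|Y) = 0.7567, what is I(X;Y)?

I(X;Y) = H(X) - H(X|Y)
I(X;Y) = 2.6981 - 0.7567 = 1.9414 bits


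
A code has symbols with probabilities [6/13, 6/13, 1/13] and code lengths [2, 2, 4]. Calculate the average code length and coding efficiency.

Average length L = Σ p_i × l_i = 2.1538 bits
Entropy H = 1.3143 bits
Efficiency η = H/L × 100% = 61.02%


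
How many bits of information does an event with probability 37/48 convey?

Information content I(x) = -log₂(p(x))
I = -log₂(37/48) = -log₂(0.7708)
I = 0.3755 bits


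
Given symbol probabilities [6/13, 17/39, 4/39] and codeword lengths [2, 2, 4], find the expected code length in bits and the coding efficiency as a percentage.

Average length L = Σ p_i × l_i = 2.2051 bits
Entropy H = 1.3740 bits
Efficiency η = H/L × 100% = 62.31%


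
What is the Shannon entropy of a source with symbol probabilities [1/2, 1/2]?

H(X) = -Σ p(x) log₂ p(x)
  -1/2 × log₂(1/2) = 0.5000
  -1/2 × log₂(1/2) = 0.5000
H(X) = 1.0000 bits


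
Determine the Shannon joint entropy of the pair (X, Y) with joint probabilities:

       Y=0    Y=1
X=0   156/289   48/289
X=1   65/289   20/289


H(X,Y) = -Σ p(x,y) log₂ p(x,y)
  p(0,0)=156/289: -0.5398 × log₂(0.5398) = 0.4802
  p(0,1)=48/289: -0.1661 × log₂(0.1661) = 0.4302
  p(1,0)=65/289: -0.2249 × log₂(0.2249) = 0.4841
  p(1,1)=20/289: -0.0692 × log₂(0.0692) = 0.2666
H(X,Y) = 1.6611 bits


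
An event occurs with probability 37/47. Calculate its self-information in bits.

Information content I(x) = -log₂(p(x))
I = -log₂(37/47) = -log₂(0.7872)
I = 0.3451 bits


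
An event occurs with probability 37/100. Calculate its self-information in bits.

Information content I(x) = -log₂(p(x))
I = -log₂(37/100) = -log₂(0.3700)
I = 1.4344 bits


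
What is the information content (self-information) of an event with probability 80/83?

Information content I(x) = -log₂(p(x))
I = -log₂(80/83) = -log₂(0.9639)
I = 0.0531 bits


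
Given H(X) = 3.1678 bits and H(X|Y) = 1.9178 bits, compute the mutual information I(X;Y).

I(X;Y) = H(X) - H(X|Y)
I(X;Y) = 3.1678 - 1.9178 = 1.25 bits


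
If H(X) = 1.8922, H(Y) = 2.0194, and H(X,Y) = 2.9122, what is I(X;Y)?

I(X;Y) = H(X) + H(Y) - H(X,Y)
I(X;Y) = 1.8922 + 2.0194 - 2.9122 = 0.9994 bits


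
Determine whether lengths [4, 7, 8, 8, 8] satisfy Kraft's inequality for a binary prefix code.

Kraft inequality: Σ 2^(-l_i) ≤ 1 for prefix-free code
Calculating: 2^(-4) + 2^(-7) + 2^(-8) + 2^(-8) + 2^(-8)
= 0.0625 + 0.0078125 + 0.00390625 + 0.00390625 + 0.00390625
= 0.0820
Since 0.0820 ≤ 1, prefix-free code exists


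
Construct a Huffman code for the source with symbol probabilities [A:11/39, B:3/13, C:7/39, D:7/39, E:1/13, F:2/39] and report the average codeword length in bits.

Huffman tree construction:
Combine smallest probabilities repeatedly
Resulting codes:
  A: 10 (length 2)
  B: 01 (length 2)
  C: 111 (length 3)
  D: 00 (length 2)
  E: 1101 (length 4)
  F: 1100 (length 4)
Average length = Σ p(s) × length(s) = 2.4359 bits


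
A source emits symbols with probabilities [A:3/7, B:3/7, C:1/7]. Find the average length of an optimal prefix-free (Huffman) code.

Huffman tree construction:
Combine smallest probabilities repeatedly
Resulting codes:
  A: 11 (length 2)
  B: 0 (length 1)
  C: 10 (length 2)
Average length = Σ p(s) × length(s) = 1.5714 bits


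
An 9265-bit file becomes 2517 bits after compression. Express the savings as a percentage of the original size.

Space savings = (1 - Compressed/Original) × 100%
= (1 - 2517/9265) × 100%
= 72.83%


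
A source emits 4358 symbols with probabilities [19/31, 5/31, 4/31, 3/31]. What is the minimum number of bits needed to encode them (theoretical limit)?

Entropy H = 1.5647 bits/symbol
Minimum bits = H × n = 1.5647 × 4358
= 6818.86 bits


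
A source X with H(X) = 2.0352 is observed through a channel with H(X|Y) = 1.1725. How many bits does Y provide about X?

I(X;Y) = H(X) - H(X|Y)
I(X;Y) = 2.0352 - 1.1725 = 0.8627 bits


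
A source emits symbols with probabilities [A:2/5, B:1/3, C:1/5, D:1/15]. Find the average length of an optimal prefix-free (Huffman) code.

Huffman tree construction:
Combine smallest probabilities repeatedly
Resulting codes:
  A: 0 (length 1)
  B: 11 (length 2)
  C: 101 (length 3)
  D: 100 (length 3)
Average length = Σ p(s) × length(s) = 1.8667 bits


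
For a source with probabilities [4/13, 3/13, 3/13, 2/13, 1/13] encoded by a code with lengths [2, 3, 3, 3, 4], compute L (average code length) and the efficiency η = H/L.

Average length L = Σ p_i × l_i = 2.7692 bits
Entropy H = 2.1997 bits
Efficiency η = H/L × 100% = 79.43%


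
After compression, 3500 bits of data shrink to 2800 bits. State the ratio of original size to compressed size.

Compression ratio = Original / Compressed
= 3500 / 2800 = 1.25:1


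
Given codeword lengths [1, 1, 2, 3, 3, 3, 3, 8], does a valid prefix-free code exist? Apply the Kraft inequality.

Kraft inequality: Σ 2^(-l_i) ≤ 1 for prefix-free code
Calculating: 2^(-1) + 2^(-1) + 2^(-2) + 2^(-3) + 2^(-3) + 2^(-3) + 2^(-3) + 2^(-8)
= 0.5 + 0.5 + 0.25 + 0.125 + 0.125 + 0.125 + 0.125 + 0.00390625
= 1.7539
Since 1.7539 > 1, prefix-free code does not exist


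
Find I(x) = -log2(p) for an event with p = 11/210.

Information content I(x) = -log₂(p(x))
I = -log₂(11/210) = -log₂(0.0524)
I = 4.2548 bits


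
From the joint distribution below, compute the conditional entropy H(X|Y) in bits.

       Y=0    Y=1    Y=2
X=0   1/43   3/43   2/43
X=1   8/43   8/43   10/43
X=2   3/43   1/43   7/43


H(X|Y) = Σ_y p(y) H(X|Y=y)
  p(Y=0) = 12/43, H(X|Y=0) = 1.1887
  p(Y=1) = 12/43, H(X|Y=1) = 1.1887
  p(Y=2) = 19/43, H(X|Y=2) = 1.3600
H(X|Y) = 0.2791×1.1887 + 0.2791×1.1887 + 0.4419×1.3600 = 1.2644 bits


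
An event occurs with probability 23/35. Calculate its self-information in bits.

Information content I(x) = -log₂(p(x))
I = -log₂(23/35) = -log₂(0.6571)
I = 0.6057 bits


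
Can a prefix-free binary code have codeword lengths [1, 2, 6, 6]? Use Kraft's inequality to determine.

Kraft inequality: Σ 2^(-l_i) ≤ 1 for prefix-free code
Calculating: 2^(-1) + 2^(-2) + 2^(-6) + 2^(-6)
= 0.5 + 0.25 + 0.015625 + 0.015625
= 0.7812
Since 0.7812 ≤ 1, prefix-free code exists


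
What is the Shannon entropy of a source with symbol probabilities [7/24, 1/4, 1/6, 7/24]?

H(X) = -Σ p(x) log₂ p(x)
  -7/24 × log₂(7/24) = 0.5185
  -1/4 × log₂(1/4) = 0.5000
  -1/6 × log₂(1/6) = 0.4308
  -7/24 × log₂(7/24) = 0.5185
H(X) = 1.9678 bits


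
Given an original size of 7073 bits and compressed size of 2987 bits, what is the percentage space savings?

Space savings = (1 - Compressed/Original) × 100%
= (1 - 2987/7073) × 100%
= 57.77%


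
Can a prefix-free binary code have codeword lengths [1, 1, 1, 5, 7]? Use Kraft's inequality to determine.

Kraft inequality: Σ 2^(-l_i) ≤ 1 for prefix-free code
Calculating: 2^(-1) + 2^(-1) + 2^(-1) + 2^(-5) + 2^(-7)
= 0.5 + 0.5 + 0.5 + 0.03125 + 0.0078125
= 1.5391
Since 1.5391 > 1, prefix-free code does not exist


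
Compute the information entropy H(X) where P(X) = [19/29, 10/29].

H(X) = -Σ p(x) log₂ p(x)
  -19/29 × log₂(19/29) = 0.3997
  -10/29 × log₂(10/29) = 0.5297
H(X) = 0.9294 bits


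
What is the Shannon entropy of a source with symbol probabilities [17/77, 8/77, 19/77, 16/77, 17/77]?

H(X) = -Σ p(x) log₂ p(x)
  -17/77 × log₂(17/77) = 0.4811
  -8/77 × log₂(8/77) = 0.3394
  -19/77 × log₂(19/77) = 0.4982
  -16/77 × log₂(16/77) = 0.4710
  -17/77 × log₂(17/77) = 0.4811
H(X) = 2.2709 bits


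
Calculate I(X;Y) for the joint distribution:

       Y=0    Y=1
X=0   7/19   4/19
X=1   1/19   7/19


H(X) = 0.9819, H(Y) = 0.9819, H(X,Y) = 1.7583
I(X;Y) = H(X) + H(Y) - H(X,Y) = 0.2056 bits


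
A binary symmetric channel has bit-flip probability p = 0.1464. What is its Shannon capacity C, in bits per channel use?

For BSC with error probability p:
C = 1 - H(p) where H(p) is binary entropy
H(0.1464) = -0.1464 × log₂(0.1464) - 0.8536 × log₂(0.8536)
H(p) = 0.6008
C = 1 - 0.6008 = 0.3992 bits/use


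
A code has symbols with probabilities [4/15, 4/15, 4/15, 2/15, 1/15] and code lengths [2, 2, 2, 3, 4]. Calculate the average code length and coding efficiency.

Average length L = Σ p_i × l_i = 2.2667 bits
Entropy H = 2.1736 bits
Efficiency η = H/L × 100% = 95.89%


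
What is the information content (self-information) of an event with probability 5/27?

Information content I(x) = -log₂(p(x))
I = -log₂(5/27) = -log₂(0.1852)
I = 2.4330 bits


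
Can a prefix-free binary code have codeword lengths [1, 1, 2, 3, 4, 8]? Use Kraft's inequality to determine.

Kraft inequality: Σ 2^(-l_i) ≤ 1 for prefix-free code
Calculating: 2^(-1) + 2^(-1) + 2^(-2) + 2^(-3) + 2^(-4) + 2^(-8)
= 0.5 + 0.5 + 0.25 + 0.125 + 0.0625 + 0.00390625
= 1.4414
Since 1.4414 > 1, prefix-free code does not exist


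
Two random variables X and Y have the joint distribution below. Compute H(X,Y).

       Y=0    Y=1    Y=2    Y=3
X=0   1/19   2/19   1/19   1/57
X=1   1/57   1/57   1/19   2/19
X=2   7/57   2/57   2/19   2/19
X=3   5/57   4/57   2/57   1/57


H(X,Y) = -Σ p(x,y) log₂ p(x,y)
  p(0,0)=1/19: -0.0526 × log₂(0.0526) = 0.2236
  p(0,1)=2/19: -0.1053 × log₂(0.1053) = 0.3419
  p(0,2)=1/19: -0.0526 × log₂(0.0526) = 0.2236
  p(0,3)=1/57: -0.0175 × log₂(0.0175) = 0.1023
  p(1,0)=1/57: -0.0175 × log₂(0.0175) = 0.1023
  p(1,1)=1/57: -0.0175 × log₂(0.0175) = 0.1023
  p(1,2)=1/19: -0.0526 × log₂(0.0526) = 0.2236
  p(1,3)=2/19: -0.1053 × log₂(0.1053) = 0.3419
  p(2,0)=7/57: -0.1228 × log₂(0.1228) = 0.3716
  p(2,1)=2/57: -0.0351 × log₂(0.0351) = 0.1696
  p(2,2)=2/19: -0.1053 × log₂(0.1053) = 0.3419
  p(2,3)=2/19: -0.1053 × log₂(0.1053) = 0.3419
  p(3,0)=5/57: -0.0877 × log₂(0.0877) = 0.3080
  p(3,1)=4/57: -0.0702 × log₂(0.0702) = 0.2690
  p(3,2)=2/57: -0.0351 × log₂(0.0351) = 0.1696
  p(3,3)=1/57: -0.0175 × log₂(0.0175) = 0.1023
H(X,Y) = 3.7353 bits


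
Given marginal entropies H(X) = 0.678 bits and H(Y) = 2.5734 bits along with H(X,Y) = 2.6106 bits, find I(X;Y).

I(X;Y) = H(X) + H(Y) - H(X,Y)
I(X;Y) = 0.678 + 2.5734 - 2.6106 = 0.6408 bits


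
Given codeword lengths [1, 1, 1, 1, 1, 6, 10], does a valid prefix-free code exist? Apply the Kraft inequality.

Kraft inequality: Σ 2^(-l_i) ≤ 1 for prefix-free code
Calculating: 2^(-1) + 2^(-1) + 2^(-1) + 2^(-1) + 2^(-1) + 2^(-6) + 2^(-10)
= 0.5 + 0.5 + 0.5 + 0.5 + 0.5 + 0.015625 + 0.0009765625
= 2.5166
Since 2.5166 > 1, prefix-free code does not exist


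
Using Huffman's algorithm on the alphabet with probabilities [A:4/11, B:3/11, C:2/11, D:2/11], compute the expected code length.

Huffman tree construction:
Combine smallest probabilities repeatedly
Resulting codes:
  A: 11 (length 2)
  B: 10 (length 2)
  C: 00 (length 2)
  D: 01 (length 2)
Average length = Σ p(s) × length(s) = 2.0000 bits


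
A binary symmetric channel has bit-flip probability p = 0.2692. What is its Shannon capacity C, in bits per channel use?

For BSC with error probability p:
C = 1 - H(p) where H(p) is binary entropy
H(0.2692) = -0.2692 × log₂(0.2692) - 0.7308 × log₂(0.7308)
H(p) = 0.8403
C = 1 - 0.8403 = 0.1597 bits/use


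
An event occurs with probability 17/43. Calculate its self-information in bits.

Information content I(x) = -log₂(p(x))
I = -log₂(17/43) = -log₂(0.3953)
I = 1.3388 bits


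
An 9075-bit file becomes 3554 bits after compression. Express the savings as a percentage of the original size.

Space savings = (1 - Compressed/Original) × 100%
= (1 - 3554/9075) × 100%
= 60.84%


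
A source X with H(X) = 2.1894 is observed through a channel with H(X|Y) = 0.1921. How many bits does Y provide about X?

I(X;Y) = H(X) - H(X|Y)
I(X;Y) = 2.1894 - 0.1921 = 1.9973 bits


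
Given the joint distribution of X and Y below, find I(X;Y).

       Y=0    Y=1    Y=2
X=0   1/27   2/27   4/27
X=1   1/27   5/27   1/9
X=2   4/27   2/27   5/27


H(X) = 1.5610, H(Y) = 1.5305, H(X,Y) = 2.9781
I(X;Y) = H(X) + H(Y) - H(X,Y) = 0.1134 bits


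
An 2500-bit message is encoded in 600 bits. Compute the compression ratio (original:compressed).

Compression ratio = Original / Compressed
= 2500 / 600 = 4.17:1


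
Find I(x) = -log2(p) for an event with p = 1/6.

Information content I(x) = -log₂(p(x))
I = -log₂(1/6) = -log₂(0.1667)
I = 2.5850 bits


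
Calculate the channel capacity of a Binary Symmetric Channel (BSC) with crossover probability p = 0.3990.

For BSC with error probability p:
C = 1 - H(p) where H(p) is binary entropy
H(0.3990) = -0.3990 × log₂(0.3990) - 0.6010 × log₂(0.6010)
H(p) = 0.9704
C = 1 - 0.9704 = 0.0296 bits/use


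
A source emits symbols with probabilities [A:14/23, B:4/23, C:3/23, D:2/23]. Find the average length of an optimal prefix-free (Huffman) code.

Huffman tree construction:
Combine smallest probabilities repeatedly
Resulting codes:
  A: 1 (length 1)
  B: 00 (length 2)
  C: 011 (length 3)
  D: 010 (length 3)
Average length = Σ p(s) × length(s) = 1.6087 bits


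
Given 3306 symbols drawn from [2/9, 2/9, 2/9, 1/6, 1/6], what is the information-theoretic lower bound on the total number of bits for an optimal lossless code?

Entropy H = 2.3083 bits/symbol
Minimum bits = H × n = 2.3083 × 3306
= 7631.14 bits


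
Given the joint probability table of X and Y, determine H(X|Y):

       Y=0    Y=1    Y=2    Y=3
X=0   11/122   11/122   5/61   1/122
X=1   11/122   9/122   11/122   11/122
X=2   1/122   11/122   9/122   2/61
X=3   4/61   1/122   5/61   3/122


H(X|Y) = Σ_y p(y) H(X|Y=y)
  p(Y=0) = 31/122, H(X|Y=0) = 1.7249
  p(Y=1) = 16/61, H(X|Y=1) = 1.7301
  p(Y=2) = 20/61, H(X|Y=2) = 1.9964
  p(Y=3) = 19/122, H(X|Y=3) = 1.5738
H(X|Y) = 0.2541×1.7249 + 0.2623×1.7301 + 0.3279×1.9964 + 0.1557×1.5738 = 1.7917 bits


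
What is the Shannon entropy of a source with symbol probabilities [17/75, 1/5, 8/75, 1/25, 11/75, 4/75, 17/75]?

H(X) = -Σ p(x) log₂ p(x)
  -17/75 × log₂(17/75) = 0.4854
  -1/5 × log₂(1/5) = 0.4644
  -8/75 × log₂(8/75) = 0.3444
  -1/25 × log₂(1/25) = 0.1858
  -11/75 × log₂(11/75) = 0.4062
  -4/75 × log₂(4/75) = 0.2255
  -17/75 × log₂(17/75) = 0.4854
H(X) = 2.5970 bits


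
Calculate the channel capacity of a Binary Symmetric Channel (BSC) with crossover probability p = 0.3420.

For BSC with error probability p:
C = 1 - H(p) where H(p) is binary entropy
H(0.3420) = -0.3420 × log₂(0.3420) - 0.6580 × log₂(0.6580)
H(p) = 0.9267
C = 1 - 0.9267 = 0.0733 bits/use


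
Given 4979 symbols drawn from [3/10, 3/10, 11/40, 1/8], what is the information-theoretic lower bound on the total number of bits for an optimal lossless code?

Entropy H = 1.9294 bits/symbol
Minimum bits = H × n = 1.9294 × 4979
= 9606.31 bits


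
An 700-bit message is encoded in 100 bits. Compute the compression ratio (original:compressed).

Compression ratio = Original / Compressed
= 700 / 100 = 7.00:1


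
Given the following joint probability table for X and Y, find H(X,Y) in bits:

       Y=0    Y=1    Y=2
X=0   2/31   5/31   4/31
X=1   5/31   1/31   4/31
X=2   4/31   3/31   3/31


H(X,Y) = -Σ p(x,y) log₂ p(x,y)
  p(0,0)=2/31: -0.0645 × log₂(0.0645) = 0.2551
  p(0,1)=5/31: -0.1613 × log₂(0.1613) = 0.4246
  p(0,2)=4/31: -0.1290 × log₂(0.1290) = 0.3812
  p(1,0)=5/31: -0.1613 × log₂(0.1613) = 0.4246
  p(1,1)=1/31: -0.0323 × log₂(0.0323) = 0.1598
  p(1,2)=4/31: -0.1290 × log₂(0.1290) = 0.3812
  p(2,0)=4/31: -0.1290 × log₂(0.1290) = 0.3812
  p(2,1)=3/31: -0.0968 × log₂(0.0968) = 0.3261
  p(2,2)=3/31: -0.0968 × log₂(0.0968) = 0.3261
H(X,Y) = 3.0597 bits


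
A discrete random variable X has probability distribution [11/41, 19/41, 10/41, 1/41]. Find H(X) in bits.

H(X) = -Σ p(x) log₂ p(x)
  -11/41 × log₂(11/41) = 0.5093
  -19/41 × log₂(19/41) = 0.5142
  -10/41 × log₂(10/41) = 0.4965
  -1/41 × log₂(1/41) = 0.1307
H(X) = 1.6506 bits


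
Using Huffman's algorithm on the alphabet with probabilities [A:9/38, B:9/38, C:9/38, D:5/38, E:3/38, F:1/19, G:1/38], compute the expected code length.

Huffman tree construction:
Combine smallest probabilities repeatedly
Resulting codes:
  A: 00 (length 2)
  B: 01 (length 2)
  C: 10 (length 2)
  D: 110 (length 3)
  E: 1110 (length 4)
  F: 11111 (length 5)
  G: 11110 (length 5)
Average length = Σ p(s) × length(s) = 2.5263 bits


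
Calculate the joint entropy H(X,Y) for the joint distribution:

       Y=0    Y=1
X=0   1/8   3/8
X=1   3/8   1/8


H(X,Y) = -Σ p(x,y) log₂ p(x,y)
  p(0,0)=1/8: -0.1250 × log₂(0.1250) = 0.3750
  p(0,1)=3/8: -0.3750 × log₂(0.3750) = 0.5306
  p(1,0)=3/8: -0.3750 × log₂(0.3750) = 0.5306
  p(1,1)=1/8: -0.1250 × log₂(0.1250) = 0.3750
H(X,Y) = 1.8113 bits


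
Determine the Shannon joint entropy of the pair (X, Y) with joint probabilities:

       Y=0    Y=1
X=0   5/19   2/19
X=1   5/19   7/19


H(X,Y) = -Σ p(x,y) log₂ p(x,y)
  p(0,0)=5/19: -0.2632 × log₂(0.2632) = 0.5068
  p(0,1)=2/19: -0.1053 × log₂(0.1053) = 0.3419
  p(1,0)=5/19: -0.2632 × log₂(0.2632) = 0.5068
  p(1,1)=7/19: -0.3684 × log₂(0.3684) = 0.5307
H(X,Y) = 1.8863 bits


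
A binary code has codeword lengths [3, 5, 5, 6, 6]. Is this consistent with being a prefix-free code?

Kraft inequality: Σ 2^(-l_i) ≤ 1 for prefix-free code
Calculating: 2^(-3) + 2^(-5) + 2^(-5) + 2^(-6) + 2^(-6)
= 0.125 + 0.03125 + 0.03125 + 0.015625 + 0.015625
= 0.2188
Since 0.2188 ≤ 1, prefix-free code exists


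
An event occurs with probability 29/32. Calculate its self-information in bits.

Information content I(x) = -log₂(p(x))
I = -log₂(29/32) = -log₂(0.9062)
I = 0.1420 bits


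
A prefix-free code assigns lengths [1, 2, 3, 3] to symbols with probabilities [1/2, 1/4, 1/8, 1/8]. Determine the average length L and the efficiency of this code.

Average length L = Σ p_i × l_i = 1.7500 bits
Entropy H = 1.7500 bits
Efficiency η = H/L × 100% = 100.00%


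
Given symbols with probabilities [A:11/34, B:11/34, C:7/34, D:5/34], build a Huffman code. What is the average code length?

Huffman tree construction:
Combine smallest probabilities repeatedly
Resulting codes:
  A: 10 (length 2)
  B: 11 (length 2)
  C: 01 (length 2)
  D: 00 (length 2)
Average length = Σ p(s) × length(s) = 2.0000 bits


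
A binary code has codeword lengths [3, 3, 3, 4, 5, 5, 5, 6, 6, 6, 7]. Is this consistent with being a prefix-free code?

Kraft inequality: Σ 2^(-l_i) ≤ 1 for prefix-free code
Calculating: 2^(-3) + 2^(-3) + 2^(-3) + 2^(-4) + 2^(-5) + 2^(-5) + 2^(-5) + 2^(-6) + 2^(-6) + 2^(-6) + 2^(-7)
= 0.125 + 0.125 + 0.125 + 0.0625 + 0.03125 + 0.03125 + 0.03125 + 0.015625 + 0.015625 + 0.015625 + 0.0078125
= 0.5859
Since 0.5859 ≤ 1, prefix-free code exists


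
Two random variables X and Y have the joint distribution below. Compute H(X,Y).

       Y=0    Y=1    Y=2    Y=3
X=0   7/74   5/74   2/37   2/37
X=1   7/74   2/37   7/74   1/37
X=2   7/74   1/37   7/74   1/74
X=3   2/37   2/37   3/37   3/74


H(X,Y) = -Σ p(x,y) log₂ p(x,y)
  p(0,0)=7/74: -0.0946 × log₂(0.0946) = 0.3218
  p(0,1)=5/74: -0.0676 × log₂(0.0676) = 0.2627
  p(0,2)=2/37: -0.0541 × log₂(0.0541) = 0.2275
  p(0,3)=2/37: -0.0541 × log₂(0.0541) = 0.2275
  p(1,0)=7/74: -0.0946 × log₂(0.0946) = 0.3218
  p(1,1)=2/37: -0.0541 × log₂(0.0541) = 0.2275
  p(1,2)=7/74: -0.0946 × log₂(0.0946) = 0.3218
  p(1,3)=1/37: -0.0270 × log₂(0.0270) = 0.1408
  p(2,0)=7/74: -0.0946 × log₂(0.0946) = 0.3218
  p(2,1)=1/37: -0.0270 × log₂(0.0270) = 0.1408
  p(2,2)=7/74: -0.0946 × log₂(0.0946) = 0.3218
  p(2,3)=1/74: -0.0135 × log₂(0.0135) = 0.0839
  p(3,0)=2/37: -0.0541 × log₂(0.0541) = 0.2275
  p(3,1)=2/37: -0.0541 × log₂(0.0541) = 0.2275
  p(3,2)=3/37: -0.0811 × log₂(0.0811) = 0.2939
  p(3,3)=3/74: -0.0405 × log₂(0.0405) = 0.1875
H(X,Y) = 3.8563 bits


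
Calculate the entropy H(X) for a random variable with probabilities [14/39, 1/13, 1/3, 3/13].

H(X) = -Σ p(x) log₂ p(x)
  -14/39 × log₂(14/39) = 0.5306
  -1/13 × log₂(1/13) = 0.2846
  -1/3 × log₂(1/3) = 0.5283
  -3/13 × log₂(3/13) = 0.4882
H(X) = 1.8317 bits


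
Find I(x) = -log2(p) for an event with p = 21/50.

Information content I(x) = -log₂(p(x))
I = -log₂(21/50) = -log₂(0.4200)
I = 1.2515 bits


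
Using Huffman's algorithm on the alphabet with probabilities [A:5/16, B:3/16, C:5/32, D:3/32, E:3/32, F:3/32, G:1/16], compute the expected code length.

Huffman tree construction:
Combine smallest probabilities repeatedly
Resulting codes:
  A: 10 (length 2)
  B: 00 (length 2)
  C: 110 (length 3)
  D: 1111 (length 4)
  E: 010 (length 3)
  F: 011 (length 3)
  G: 1110 (length 4)
Average length = Σ p(s) × length(s) = 2.6562 bits


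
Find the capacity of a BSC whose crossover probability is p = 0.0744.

For BSC with error probability p:
C = 1 - H(p) where H(p) is binary entropy
H(0.0744) = -0.0744 × log₂(0.0744) - 0.9256 × log₂(0.9256)
H(p) = 0.3821
C = 1 - 0.3821 = 0.6179 bits/use


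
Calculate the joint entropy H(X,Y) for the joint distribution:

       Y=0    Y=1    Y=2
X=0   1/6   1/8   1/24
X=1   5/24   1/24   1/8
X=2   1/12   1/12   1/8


H(X,Y) = -Σ p(x,y) log₂ p(x,y)
  p(0,0)=1/6: -0.1667 × log₂(0.1667) = 0.4308
  p(0,1)=1/8: -0.1250 × log₂(0.1250) = 0.3750
  p(0,2)=1/24: -0.0417 × log₂(0.0417) = 0.1910
  p(1,0)=5/24: -0.2083 × log₂(0.2083) = 0.4715
  p(1,1)=1/24: -0.0417 × log₂(0.0417) = 0.1910
  p(1,2)=1/8: -0.1250 × log₂(0.1250) = 0.3750
  p(2,0)=1/12: -0.0833 × log₂(0.0833) = 0.2987
  p(2,1)=1/12: -0.0833 × log₂(0.0833) = 0.2987
  p(2,2)=1/8: -0.1250 × log₂(0.1250) = 0.3750
H(X,Y) = 3.0069 bits


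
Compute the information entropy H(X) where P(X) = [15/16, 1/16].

H(X) = -Σ p(x) log₂ p(x)
  -15/16 × log₂(15/16) = 0.0873
  -1/16 × log₂(1/16) = 0.2500
H(X) = 0.3373 bits


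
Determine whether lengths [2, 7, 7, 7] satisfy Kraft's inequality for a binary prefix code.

Kraft inequality: Σ 2^(-l_i) ≤ 1 for prefix-free code
Calculating: 2^(-2) + 2^(-7) + 2^(-7) + 2^(-7)
= 0.25 + 0.0078125 + 0.0078125 + 0.0078125
= 0.2734
Since 0.2734 ≤ 1, prefix-free code exists


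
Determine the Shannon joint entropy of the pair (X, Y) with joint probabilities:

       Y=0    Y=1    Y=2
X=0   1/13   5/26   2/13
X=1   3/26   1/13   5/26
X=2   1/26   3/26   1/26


H(X,Y) = -Σ p(x,y) log₂ p(x,y)
  p(0,0)=1/13: -0.0769 × log₂(0.0769) = 0.2846
  p(0,1)=5/26: -0.1923 × log₂(0.1923) = 0.4574
  p(0,2)=2/13: -0.1538 × log₂(0.1538) = 0.4155
  p(1,0)=3/26: -0.1154 × log₂(0.1154) = 0.3595
  p(1,1)=1/13: -0.0769 × log₂(0.0769) = 0.2846
  p(1,2)=5/26: -0.1923 × log₂(0.1923) = 0.4574
  p(2,0)=1/26: -0.0385 × log₂(0.0385) = 0.1808
  p(2,1)=3/26: -0.1154 × log₂(0.1154) = 0.3595
  p(2,2)=1/26: -0.0385 × log₂(0.0385) = 0.1808
H(X,Y) = 2.9801 bits


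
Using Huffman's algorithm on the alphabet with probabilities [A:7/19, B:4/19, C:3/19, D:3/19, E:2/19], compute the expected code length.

Huffman tree construction:
Combine smallest probabilities repeatedly
Resulting codes:
  A: 11 (length 2)
  B: 01 (length 2)
  C: 101 (length 3)
  D: 00 (length 2)
  E: 100 (length 3)
Average length = Σ p(s) × length(s) = 2.2632 bits


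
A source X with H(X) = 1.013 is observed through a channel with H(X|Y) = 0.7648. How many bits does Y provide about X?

I(X;Y) = H(X) - H(X|Y)
I(X;Y) = 1.013 - 0.7648 = 0.2482 bits


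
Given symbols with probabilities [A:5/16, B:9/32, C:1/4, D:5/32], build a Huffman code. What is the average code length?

Huffman tree construction:
Combine smallest probabilities repeatedly
Resulting codes:
  A: 11 (length 2)
  B: 10 (length 2)
  C: 01 (length 2)
  D: 00 (length 2)
Average length = Σ p(s) × length(s) = 2.0000 bits


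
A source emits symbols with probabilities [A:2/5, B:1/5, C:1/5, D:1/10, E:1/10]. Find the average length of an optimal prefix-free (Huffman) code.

Huffman tree construction:
Combine smallest probabilities repeatedly
Resulting codes:
  A: 11 (length 2)
  B: 00 (length 2)
  C: 01 (length 2)
  D: 100 (length 3)
  E: 101 (length 3)
Average length = Σ p(s) × length(s) = 2.2000 bits


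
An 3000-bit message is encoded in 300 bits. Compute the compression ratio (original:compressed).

Compression ratio = Original / Compressed
= 3000 / 300 = 10.00:1


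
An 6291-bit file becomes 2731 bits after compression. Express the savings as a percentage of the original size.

Space savings = (1 - Compressed/Original) × 100%
= (1 - 2731/6291) × 100%
= 56.59%


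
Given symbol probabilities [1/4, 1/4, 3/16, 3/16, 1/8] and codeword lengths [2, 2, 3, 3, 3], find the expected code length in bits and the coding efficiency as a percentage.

Average length L = Σ p_i × l_i = 2.5000 bits
Entropy H = 2.2806 bits
Efficiency η = H/L × 100% = 91.23%


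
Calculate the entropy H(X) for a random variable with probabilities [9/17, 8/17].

H(X) = -Σ p(x) log₂ p(x)
  -9/17 × log₂(9/17) = 0.4858
  -8/17 × log₂(8/17) = 0.5117
H(X) = 0.9975 bits


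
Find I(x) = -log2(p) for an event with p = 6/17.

Information content I(x) = -log₂(p(x))
I = -log₂(6/17) = -log₂(0.3529)
I = 1.5025 bits


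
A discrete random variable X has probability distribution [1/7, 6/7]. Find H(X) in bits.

H(X) = -Σ p(x) log₂ p(x)
  -1/7 × log₂(1/7) = 0.4011
  -6/7 × log₂(6/7) = 0.1906
H(X) = 0.5917 bits


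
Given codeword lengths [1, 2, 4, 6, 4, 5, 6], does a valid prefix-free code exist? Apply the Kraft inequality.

Kraft inequality: Σ 2^(-l_i) ≤ 1 for prefix-free code
Calculating: 2^(-1) + 2^(-2) + 2^(-4) + 2^(-6) + 2^(-4) + 2^(-5) + 2^(-6)
= 0.5 + 0.25 + 0.0625 + 0.015625 + 0.0625 + 0.03125 + 0.015625
= 0.9375
Since 0.9375 ≤ 1, prefix-free code exists


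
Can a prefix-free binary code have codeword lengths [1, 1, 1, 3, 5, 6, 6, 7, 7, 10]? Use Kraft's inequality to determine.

Kraft inequality: Σ 2^(-l_i) ≤ 1 for prefix-free code
Calculating: 2^(-1) + 2^(-1) + 2^(-1) + 2^(-3) + 2^(-5) + 2^(-6) + 2^(-6) + 2^(-7) + 2^(-7) + 2^(-10)
= 0.5 + 0.5 + 0.5 + 0.125 + 0.03125 + 0.015625 + 0.015625 + 0.0078125 + 0.0078125 + 0.0009765625
= 1.7041
Since 1.7041 > 1, prefix-free code does not exist


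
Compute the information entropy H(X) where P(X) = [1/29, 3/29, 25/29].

H(X) = -Σ p(x) log₂ p(x)
  -1/29 × log₂(1/29) = 0.1675
  -3/29 × log₂(3/29) = 0.3386
  -25/29 × log₂(25/29) = 0.1846
H(X) = 0.6907 bits


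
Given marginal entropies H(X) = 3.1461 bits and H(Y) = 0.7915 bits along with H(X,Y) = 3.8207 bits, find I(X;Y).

I(X;Y) = H(X) + H(Y) - H(X,Y)
I(X;Y) = 3.1461 + 0.7915 - 3.8207 = 0.1169 bits


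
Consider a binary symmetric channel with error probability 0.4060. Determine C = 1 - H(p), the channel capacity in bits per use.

For BSC with error probability p:
C = 1 - H(p) where H(p) is binary entropy
H(0.4060) = -0.4060 × log₂(0.4060) - 0.5940 × log₂(0.5940)
H(p) = 0.9744
C = 1 - 0.9744 = 0.0256 bits/use


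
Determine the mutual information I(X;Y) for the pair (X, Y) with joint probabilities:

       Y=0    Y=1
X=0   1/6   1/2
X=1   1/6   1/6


H(X) = 0.9183, H(Y) = 0.9183, H(X,Y) = 1.7925
I(X;Y) = H(X) + H(Y) - H(X,Y) = 0.0441 bits


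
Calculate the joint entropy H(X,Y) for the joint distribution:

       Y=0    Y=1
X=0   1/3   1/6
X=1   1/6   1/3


H(X,Y) = -Σ p(x,y) log₂ p(x,y)
  p(0,0)=1/3: -0.3333 × log₂(0.3333) = 0.5283
  p(0,1)=1/6: -0.1667 × log₂(0.1667) = 0.4308
  p(1,0)=1/6: -0.1667 × log₂(0.1667) = 0.4308
  p(1,1)=1/3: -0.3333 × log₂(0.3333) = 0.5283
H(X,Y) = 1.9183 bits


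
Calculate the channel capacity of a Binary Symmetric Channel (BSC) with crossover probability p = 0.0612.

For BSC with error probability p:
C = 1 - H(p) where H(p) is binary entropy
H(0.0612) = -0.0612 × log₂(0.0612) - 0.9388 × log₂(0.9388)
H(p) = 0.3322
C = 1 - 0.3322 = 0.6678 bits/use


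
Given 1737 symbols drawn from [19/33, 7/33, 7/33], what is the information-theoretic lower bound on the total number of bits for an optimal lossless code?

Entropy H = 1.4076 bits/symbol
Minimum bits = H × n = 1.4076 × 1737
= 2445.03 bits


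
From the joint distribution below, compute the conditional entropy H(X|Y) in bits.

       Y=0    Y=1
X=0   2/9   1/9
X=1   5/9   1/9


H(X|Y) = Σ_y p(y) H(X|Y=y)
  p(Y=0) = 7/9, H(X|Y=0) = 0.8631
  p(Y=1) = 2/9, H(X|Y=1) = 1.0000
H(X|Y) = 0.7778×0.8631 + 0.2222×1.0000 = 0.8935 bits


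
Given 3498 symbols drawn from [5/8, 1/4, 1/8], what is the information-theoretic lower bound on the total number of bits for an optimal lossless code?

Entropy H = 1.2988 bits/symbol
Minimum bits = H × n = 1.2988 × 3498
= 4543.18 bits


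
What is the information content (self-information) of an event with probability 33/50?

Information content I(x) = -log₂(p(x))
I = -log₂(33/50) = -log₂(0.6600)
I = 0.5995 bits


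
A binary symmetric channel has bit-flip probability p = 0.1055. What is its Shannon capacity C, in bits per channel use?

For BSC with error probability p:
C = 1 - H(p) where H(p) is binary entropy
H(0.1055) = -0.1055 × log₂(0.1055) - 0.8945 × log₂(0.8945)
H(p) = 0.4862
C = 1 - 0.4862 = 0.5138 bits/use


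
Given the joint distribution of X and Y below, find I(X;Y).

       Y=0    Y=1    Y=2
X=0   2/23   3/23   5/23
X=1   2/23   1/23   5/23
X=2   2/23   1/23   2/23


H(X) = 1.5310, H(Y) = 1.4740, H(X,Y) = 2.9595
I(X;Y) = H(X) + H(Y) - H(X,Y) = 0.0456 bits


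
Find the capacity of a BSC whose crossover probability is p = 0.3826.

For BSC with error probability p:
C = 1 - H(p) where H(p) is binary entropy
H(0.3826) = -0.3826 × log₂(0.3826) - 0.6174 × log₂(0.6174)
H(p) = 0.9599
C = 1 - 0.9599 = 0.0401 bits/use


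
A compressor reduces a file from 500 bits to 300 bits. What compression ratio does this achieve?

Compression ratio = Original / Compressed
= 500 / 300 = 1.67:1


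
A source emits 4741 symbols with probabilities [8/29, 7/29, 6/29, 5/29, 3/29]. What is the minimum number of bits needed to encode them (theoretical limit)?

Entropy H = 2.2536 bits/symbol
Minimum bits = H × n = 2.2536 × 4741
= 10684.52 bits


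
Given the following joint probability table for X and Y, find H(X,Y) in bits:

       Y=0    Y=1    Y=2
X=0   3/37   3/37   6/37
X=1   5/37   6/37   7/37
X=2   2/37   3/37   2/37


H(X,Y) = -Σ p(x,y) log₂ p(x,y)
  p(0,0)=3/37: -0.0811 × log₂(0.0811) = 0.2939
  p(0,1)=3/37: -0.0811 × log₂(0.0811) = 0.2939
  p(0,2)=6/37: -0.1622 × log₂(0.1622) = 0.4256
  p(1,0)=5/37: -0.1351 × log₂(0.1351) = 0.3902
  p(1,1)=6/37: -0.1622 × log₂(0.1622) = 0.4256
  p(1,2)=7/37: -0.1892 × log₂(0.1892) = 0.4545
  p(2,0)=2/37: -0.0541 × log₂(0.0541) = 0.2275
  p(2,1)=3/37: -0.0811 × log₂(0.0811) = 0.2939
  p(2,2)=2/37: -0.0541 × log₂(0.0541) = 0.2275
H(X,Y) = 3.0326 bits


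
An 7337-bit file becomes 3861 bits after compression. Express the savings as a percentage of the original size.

Space savings = (1 - Compressed/Original) × 100%
= (1 - 3861/7337) × 100%
= 47.38%


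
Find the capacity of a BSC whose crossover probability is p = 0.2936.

For BSC with error probability p:
C = 1 - H(p) where H(p) is binary entropy
H(0.2936) = -0.2936 × log₂(0.2936) - 0.7064 × log₂(0.7064)
H(p) = 0.8733
C = 1 - 0.8733 = 0.1267 bits/use


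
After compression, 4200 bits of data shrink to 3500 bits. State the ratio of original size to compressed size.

Compression ratio = Original / Compressed
= 4200 / 3500 = 1.20:1


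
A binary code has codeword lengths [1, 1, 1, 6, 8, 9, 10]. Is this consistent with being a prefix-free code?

Kraft inequality: Σ 2^(-l_i) ≤ 1 for prefix-free code
Calculating: 2^(-1) + 2^(-1) + 2^(-1) + 2^(-6) + 2^(-8) + 2^(-9) + 2^(-10)
= 0.5 + 0.5 + 0.5 + 0.015625 + 0.00390625 + 0.001953125 + 0.0009765625
= 1.5225
Since 1.5225 > 1, prefix-free code does not exist


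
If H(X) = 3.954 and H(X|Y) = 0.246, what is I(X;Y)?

I(X;Y) = H(X) - H(X|Y)
I(X;Y) = 3.954 - 0.246 = 3.708 bits


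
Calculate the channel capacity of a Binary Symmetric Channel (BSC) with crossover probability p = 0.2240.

For BSC with error probability p:
C = 1 - H(p) where H(p) is binary entropy
H(0.2240) = -0.2240 × log₂(0.2240) - 0.7760 × log₂(0.7760)
H(p) = 0.7674
C = 1 - 0.7674 = 0.2326 bits/use


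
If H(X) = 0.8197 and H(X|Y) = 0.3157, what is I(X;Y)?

I(X;Y) = H(X) - H(X|Y)
I(X;Y) = 0.8197 - 0.3157 = 0.504 bits


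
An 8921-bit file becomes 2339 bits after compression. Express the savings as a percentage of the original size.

Space savings = (1 - Compressed/Original) × 100%
= (1 - 2339/8921) × 100%
= 73.78%


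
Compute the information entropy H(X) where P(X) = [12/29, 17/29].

H(X) = -Σ p(x) log₂ p(x)
  -12/29 × log₂(12/29) = 0.5268
  -17/29 × log₂(17/29) = 0.4517
H(X) = 0.9784 bits


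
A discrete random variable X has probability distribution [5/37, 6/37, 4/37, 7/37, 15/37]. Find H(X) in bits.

H(X) = -Σ p(x) log₂ p(x)
  -5/37 × log₂(5/37) = 0.3902
  -6/37 × log₂(6/37) = 0.4256
  -4/37 × log₂(4/37) = 0.3470
  -7/37 × log₂(7/37) = 0.4545
  -15/37 × log₂(15/37) = 0.5281
H(X) = 2.1453 bits


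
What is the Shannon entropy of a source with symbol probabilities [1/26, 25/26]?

H(X) = -Σ p(x) log₂ p(x)
  -1/26 × log₂(1/26) = 0.1808
  -25/26 × log₂(25/26) = 0.0544
H(X) = 0.2352 bits


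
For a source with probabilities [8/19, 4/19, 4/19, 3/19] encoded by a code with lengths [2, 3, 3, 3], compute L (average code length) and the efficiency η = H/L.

Average length L = Σ p_i × l_i = 2.5789 bits
Entropy H = 1.8924 bits
Efficiency η = H/L × 100% = 73.38%


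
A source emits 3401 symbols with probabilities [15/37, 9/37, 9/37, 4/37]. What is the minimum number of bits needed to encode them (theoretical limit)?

Entropy H = 1.8672 bits/symbol
Minimum bits = H × n = 1.8672 × 3401
= 6350.47 bits
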